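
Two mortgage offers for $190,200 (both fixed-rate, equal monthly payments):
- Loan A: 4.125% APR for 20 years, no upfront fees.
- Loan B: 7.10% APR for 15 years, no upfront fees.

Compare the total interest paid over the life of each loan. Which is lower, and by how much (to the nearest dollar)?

Loan A: monthly rate = 4.125%/12 = 0.0034375; payment = 190,200 × 0.0034375 / (1 − (1+0.0034375)^−240) = $1,165.14.
Total interest on Loan A = 240 × $1,165.14 − $190,200 = $89,433.60.
Loan B: monthly rate = 7.1%/12 = 0.0059167; payment = 190,200 × 0.0059167 / (1 − (1+0.0059167)^−180) = $1,720.22.
Total interest on Loan B = 180 × $1,720.22 − $190,200 = $119,439.60.
Loan A is lower by $30,006.00.

Loan A by $30,006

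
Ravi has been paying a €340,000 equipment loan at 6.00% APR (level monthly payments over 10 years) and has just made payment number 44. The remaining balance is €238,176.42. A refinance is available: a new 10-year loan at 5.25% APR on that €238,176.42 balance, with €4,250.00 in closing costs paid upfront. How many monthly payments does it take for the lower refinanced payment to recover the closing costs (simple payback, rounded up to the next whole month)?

Current payment = 340,000 × 6%/12 / (1 − (1+0.0050000)^−120) = €3,774.70.
Refinanced payment = 238,176.42 × 0.0043750 / (1 − (1+0.0043750)^−120) = €2,555.44.
Monthly savings = €3,774.70 − €2,555.44 = €1,219.26.
Break-even = €4,250.00 / €1,219.26 = 3.49 → 4 months.

4 months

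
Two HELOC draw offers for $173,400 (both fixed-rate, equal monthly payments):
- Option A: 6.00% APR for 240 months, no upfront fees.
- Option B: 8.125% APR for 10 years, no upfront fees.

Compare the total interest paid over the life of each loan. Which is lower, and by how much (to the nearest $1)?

Option B by $44,315

Option A: monthly rate = 6%/12 = 0.0050000; payment = 173,400 × 0.0050000 / (1 − (1+0.0050000)^−240) = $1,242.29.
Total interest on Option A = 240 × $1,242.29 − $173,400 = $124,749.60.
Option B: at 8.125% the monthly rate is 0.0067708, so the payment is 173,400 × 0.0067708 / (1 − 1.0067708^−120) = $2,115.29.
Total interest on Option B = 120 × $2,115.29 − $173,400 = $80,434.80.
Option B is lower by $44,314.80.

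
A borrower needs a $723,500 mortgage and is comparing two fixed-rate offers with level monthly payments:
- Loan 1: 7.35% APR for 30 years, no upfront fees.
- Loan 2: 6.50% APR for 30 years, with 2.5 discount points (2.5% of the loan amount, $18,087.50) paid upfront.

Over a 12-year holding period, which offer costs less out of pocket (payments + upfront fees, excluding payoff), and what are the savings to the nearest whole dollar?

Loan 1: at 7.35% the monthly rate is 0.0061250, so the payment is 723,500 × 0.0061250 / (1 − 1.0061250^−360) = $4,984.71.
Loan 2: at 6.50% the monthly rate is 0.0054167, so the payment is 723,500 × 0.0054167 / (1 − 1.0054167^−360) = $4,573.01.
Over 144 months: Loan 1 costs 144 × $4,984.71 = $717,798.24; Loan 2 costs 144 × $4,573.01 + $18,087.50 = $676,600.94.
Loan 2 is cheaper by $717,798.24 − $676,600.94 = $41,197.30.

Loan 2 by $41,197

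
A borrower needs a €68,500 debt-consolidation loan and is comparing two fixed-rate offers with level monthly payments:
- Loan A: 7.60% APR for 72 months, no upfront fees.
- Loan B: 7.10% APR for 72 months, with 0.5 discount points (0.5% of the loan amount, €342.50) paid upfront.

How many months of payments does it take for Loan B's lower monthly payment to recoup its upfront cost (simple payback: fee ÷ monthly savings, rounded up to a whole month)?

Loan A: at 7.60% the monthly rate is 0.0063333, so the payment is 68,500 × 0.0063333 / (1 − 1.0063333^−72) = €1,187.69.
Loan B: at 7.10% the monthly rate is 0.0059167, so the payment is 68,500 × 0.0059167 / (1 − 1.0059167^−72) = €1,171.15.
Monthly savings = €1,187.69 − €1,171.15 = €16.54.
Break-even = €342.50 / €16.54 = 20.71 → 21 months.

21 months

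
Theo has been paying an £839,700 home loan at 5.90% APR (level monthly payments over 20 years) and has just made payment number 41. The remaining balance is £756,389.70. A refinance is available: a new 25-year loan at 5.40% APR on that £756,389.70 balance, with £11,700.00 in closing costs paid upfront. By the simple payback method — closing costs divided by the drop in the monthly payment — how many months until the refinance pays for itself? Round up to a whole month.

Current payment = 839,700 × 5.9%/12 / (1 − (1+0.0049167)^−240) = £5,967.53.
Refinanced payment = 756,389.70 × 0.0045000 / (1 − (1+0.0045000)^−300) = £4,599.83.
Monthly savings = £5,967.53 − £4,599.83 = £1,367.70.
Break-even = £11,700.00 / £1,367.70 = 8.55 → 9 months.

9 months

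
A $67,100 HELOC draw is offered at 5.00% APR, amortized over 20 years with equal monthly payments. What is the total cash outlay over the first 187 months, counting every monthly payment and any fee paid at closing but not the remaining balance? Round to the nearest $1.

$82,809

Monthly rate = 5%/12 = 0.0041667; payment = 67,100 × 0.0041667 / (1 − (1+0.0041667)^−240) = $442.83.
Total outlay = 187 × $442.83 = $82,809.21.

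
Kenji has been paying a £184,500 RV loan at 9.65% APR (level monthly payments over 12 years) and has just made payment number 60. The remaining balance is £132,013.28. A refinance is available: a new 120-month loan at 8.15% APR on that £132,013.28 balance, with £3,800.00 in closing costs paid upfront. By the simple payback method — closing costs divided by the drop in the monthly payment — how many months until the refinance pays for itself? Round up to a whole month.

Current payment = 184,500 × 9.65%/12 / (1 − (1+0.0080417)^−144) = £2,167.78.
Refinanced payment = 132,013.28 × 0.0067917 / (1 − (1+0.0067917)^−120) = £1,612.17.
Monthly savings = £2,167.78 − £1,612.17 = £555.61.
Break-even = £3,800.00 / £555.61 = 6.84 → 7 months.

7 months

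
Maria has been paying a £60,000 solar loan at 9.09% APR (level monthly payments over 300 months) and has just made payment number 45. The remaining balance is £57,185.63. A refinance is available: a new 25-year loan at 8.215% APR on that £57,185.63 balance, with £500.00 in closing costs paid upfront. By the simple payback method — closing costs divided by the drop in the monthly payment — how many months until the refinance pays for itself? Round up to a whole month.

9 months

Current payment = 60,000 × 9.09%/12 / (1 − (1+0.0075750)^−300) = £507.22.
Refinanced payment = 57,185.63 × 0.0068458 / (1 − (1+0.0068458)^−300) = £449.54.
Monthly savings = £507.22 − £449.54 = £57.68.
Break-even = £500.00 / £57.68 = 8.67 → 9 months.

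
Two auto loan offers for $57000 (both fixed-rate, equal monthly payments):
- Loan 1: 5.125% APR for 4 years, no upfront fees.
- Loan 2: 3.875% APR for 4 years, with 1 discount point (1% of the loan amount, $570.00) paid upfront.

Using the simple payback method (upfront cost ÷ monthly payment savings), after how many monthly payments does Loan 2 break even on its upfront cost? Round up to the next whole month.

Loan 1: at 5.125% the monthly rate is 0.0042708, so the payment is 57,000 × 0.0042708 / (1 − 1.0042708^−48) = $1,315.90.
Loan 2: at 3.875% the monthly rate is 0.0032292, so the payment is 57,000 × 0.0032292 / (1 − 1.0032292^−48) = $1,283.82.
Monthly savings = $1,315.90 − $1,283.82 = $32.08.
Break-even = $570.00 / $32.08 = 17.77 → 18 months.

18 months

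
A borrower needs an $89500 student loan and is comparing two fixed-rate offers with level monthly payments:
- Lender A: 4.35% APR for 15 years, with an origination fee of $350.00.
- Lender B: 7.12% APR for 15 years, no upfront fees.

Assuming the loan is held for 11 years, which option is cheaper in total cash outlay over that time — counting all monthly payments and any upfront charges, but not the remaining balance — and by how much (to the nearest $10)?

Lender A by $17,160

Lender A: monthly rate = 4.35%/12 = 0.0036250; payment = 89,500 × 0.0036250 / (1 − (1+0.0036250)^−180) = $677.83.
Lender B: monthly rate = 7.12%/12 = 0.0059333; payment = 89,500 × 0.0059333 / (1 − (1+0.0059333)^−180) = $810.47.
Over 132 months: Lender A costs 132 × $677.83 + $350.00 = $89,823.56; Lender B costs 132 × $810.47 = $106,982.04.
Lender A is cheaper by $106,982.04 − $89,823.56 = $17,158.48.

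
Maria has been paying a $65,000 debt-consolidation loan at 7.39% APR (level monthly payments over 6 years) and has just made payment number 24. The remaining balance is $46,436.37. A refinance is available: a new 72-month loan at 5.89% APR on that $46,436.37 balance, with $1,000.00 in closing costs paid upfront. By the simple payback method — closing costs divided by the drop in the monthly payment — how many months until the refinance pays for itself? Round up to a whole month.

3 months

Current payment = 65,000 × 7.39%/12 / (1 − (1+0.0061583)^−72) = $1,120.40.
Refinanced payment = 46,436.37 × 0.0049083 / (1 − (1+0.0049083)^−72) = $767.18.
Monthly savings = $1,120.40 − $767.18 = $353.22.
Break-even = $1,000.00 / $353.22 = 2.83 → 3 months.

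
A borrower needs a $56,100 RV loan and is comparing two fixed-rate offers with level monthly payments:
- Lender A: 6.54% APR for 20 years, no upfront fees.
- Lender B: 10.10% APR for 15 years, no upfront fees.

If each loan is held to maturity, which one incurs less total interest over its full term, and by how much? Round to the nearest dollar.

Lender A: monthly rate = 6.54%/12 = 0.0054500; payment = 56,100 × 0.0054500 / (1 − (1+0.0054500)^−240) = $419.59.
Total interest on Lender A = 240 × $419.59 − $56,100 = $44,601.60.
Lender B: at 10.10% the monthly rate is 0.0084167, so the payment is 56,100 × 0.0084167 / (1 − 1.0084167^−180) = $606.29.
Total interest on Lender B = 180 × $606.29 − $56,100 = $53,032.20.
Lender A is lower by $8,430.60.

Lender A by $8,431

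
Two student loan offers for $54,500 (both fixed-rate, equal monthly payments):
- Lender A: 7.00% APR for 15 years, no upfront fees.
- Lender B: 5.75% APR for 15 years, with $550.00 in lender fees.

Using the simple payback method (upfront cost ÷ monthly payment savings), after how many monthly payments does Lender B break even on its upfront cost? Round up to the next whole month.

15 months

Lender A: at 7.00% the monthly rate is 0.0058333, so the payment is 54,500 × 0.0058333 / (1 − 1.0058333^−180) = $489.86.
Lender B: at 5.75% the monthly rate is 0.0047917, so the payment is 54,500 × 0.0047917 / (1 − 1.0047917^−180) = $452.57.
Monthly savings = $489.86 − $452.57 = $37.29.
Break-even = $550.00 / $37.29 = 14.75 → 15 months.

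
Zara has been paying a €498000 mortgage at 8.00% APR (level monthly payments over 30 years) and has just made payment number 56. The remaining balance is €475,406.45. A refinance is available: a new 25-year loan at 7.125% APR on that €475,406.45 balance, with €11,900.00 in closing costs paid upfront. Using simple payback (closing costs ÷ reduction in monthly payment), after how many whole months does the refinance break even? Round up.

Current payment = 498,000 × 8%/12 / (1 − (1+0.0066667)^−360) = €3,654.15.
Refinanced payment = 475,406.45 × 0.0059375 / (1 − (1+0.0059375)^−300) = €3,398.08.
Monthly savings = €3,654.15 − €3,398.08 = €256.07.
Break-even = €11,900.00 / €256.07 = 46.47 → 47 months.

47 months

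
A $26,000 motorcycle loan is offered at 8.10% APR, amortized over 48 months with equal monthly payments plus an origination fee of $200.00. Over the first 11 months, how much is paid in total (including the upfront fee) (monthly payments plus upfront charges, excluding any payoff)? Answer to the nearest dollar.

Monthly rate = 8.1%/12 = 0.0067500; payment = 26,000 × 0.0067500 / (1 − (1+0.0067500)^−48) = $635.96.
Total outlay = 11 × $635.96 + $200.00 = $7,195.56.

$7,196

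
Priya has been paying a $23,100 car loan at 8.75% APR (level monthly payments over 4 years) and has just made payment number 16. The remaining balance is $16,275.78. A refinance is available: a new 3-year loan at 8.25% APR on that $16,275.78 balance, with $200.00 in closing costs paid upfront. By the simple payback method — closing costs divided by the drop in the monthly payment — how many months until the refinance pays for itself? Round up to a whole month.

Current payment = 23,100 × 8.75%/12 / (1 − (1+0.0072917)^−48) = $572.11.
Refinanced payment = 16,275.78 × 0.0068750 / (1 − (1+0.0068750)^−36) = $511.90.
Monthly savings = $572.11 − $511.90 = $60.21.
Break-even = $200.00 / $60.21 = 3.32 → 4 months.

4 months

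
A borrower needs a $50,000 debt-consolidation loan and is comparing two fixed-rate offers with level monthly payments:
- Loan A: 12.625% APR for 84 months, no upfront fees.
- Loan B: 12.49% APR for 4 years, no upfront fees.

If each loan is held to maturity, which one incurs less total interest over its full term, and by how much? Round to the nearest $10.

Loan B by $11,770

Loan A: monthly rate = 12.625%/12 = 0.0105208; payment = 50,000 × 0.0105208 / (1 − (1+0.0105208)^−84) = $899.44.
Total interest on Loan A = 84 × $899.44 − $50,000 = $25,552.96.
Loan B: at 12.49% the monthly rate is 0.0104083, so the payment is 50,000 × 0.0104083 / (1 − 1.0104083^−48) = $1,328.75.
Total interest on Loan B = 48 × $1,328.75 − $50,000 = $13,780.00.
Loan B is lower by $11,772.96.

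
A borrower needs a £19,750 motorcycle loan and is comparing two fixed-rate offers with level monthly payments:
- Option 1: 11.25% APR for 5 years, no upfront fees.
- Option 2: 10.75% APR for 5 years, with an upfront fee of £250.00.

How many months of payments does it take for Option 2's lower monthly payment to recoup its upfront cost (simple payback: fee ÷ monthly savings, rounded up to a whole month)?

Option 1: at 11.25% the monthly rate is 0.0093750, so the payment is 19,750 × 0.0093750 / (1 − 1.0093750^−60) = £431.88.
Option 2: at 10.75% the monthly rate is 0.0089583, so the payment is 19,750 × 0.0089583 / (1 − 1.0089583^−60) = £426.95.
Monthly savings = £431.88 − £426.95 = £4.93.
Break-even = £250.00 / £4.93 = 50.71 → 51 months.

51 months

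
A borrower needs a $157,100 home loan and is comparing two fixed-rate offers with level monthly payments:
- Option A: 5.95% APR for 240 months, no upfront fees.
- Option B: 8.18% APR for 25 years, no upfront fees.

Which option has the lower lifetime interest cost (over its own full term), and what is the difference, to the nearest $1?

Option A: at 5.95% the monthly rate is 0.0049583, so the payment is 157,100 × 0.0049583 / (1 − 1.0049583^−240) = $1,120.99.
Total interest on Option A = 240 × $1,120.99 − $157,100 = $111,937.60.
Option B: monthly rate = 8.18%/12 = 0.0068167; payment = 157,100 × 0.0068167 / (1 − (1+0.0068167)^−300) = $1,231.32.
Total interest on Option B = 300 × $1,231.32 − $157,100 = $212,296.00.
Option A is lower by $100,358.40.

Option A by $100,358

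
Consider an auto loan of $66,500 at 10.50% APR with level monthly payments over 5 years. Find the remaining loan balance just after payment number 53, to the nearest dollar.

With monthly rate i = 10.5%/12 = 0.0087500, the balance after k of n payments is P · [(1+i)^n − (1+i)^k] / [(1+i)^n − 1].
(1+0.0087500)^60 = 1.68660298 and (1+0.0087500)^53 = 1.58682133, so the balance is 66,500 × (1.68660298 − 1.58682133) / (1.68660298 − 1) = $9,664.22.

$9,664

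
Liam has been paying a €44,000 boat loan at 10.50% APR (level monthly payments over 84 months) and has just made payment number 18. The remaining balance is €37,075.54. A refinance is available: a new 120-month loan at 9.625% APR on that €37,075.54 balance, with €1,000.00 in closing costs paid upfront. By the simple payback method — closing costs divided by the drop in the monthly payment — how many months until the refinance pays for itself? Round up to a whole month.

4 months

Current payment = 44,000 × 10.5%/12 / (1 − (1+0.0087500)^−84) = €741.87.
Refinanced payment = 37,075.54 × 0.0080208 / (1 − (1+0.0080208)^−120) = €482.29.
Monthly savings = €741.87 − €482.29 = €259.58.
Break-even = €1,000.00 / €259.58 = 3.85 → 4 months.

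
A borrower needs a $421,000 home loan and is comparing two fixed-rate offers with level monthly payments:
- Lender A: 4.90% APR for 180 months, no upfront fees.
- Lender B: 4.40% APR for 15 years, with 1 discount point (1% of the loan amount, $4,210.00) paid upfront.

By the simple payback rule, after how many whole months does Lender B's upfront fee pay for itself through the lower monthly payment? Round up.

39 months

Lender A: at 4.90% the monthly rate is 0.0040833, so the payment is 421,000 × 0.0040833 / (1 − 1.0040833^−180) = $3,307.35.
Lender B: monthly rate = 4.4%/12 = 0.0036667; payment = 421,000 × 0.0036667 / (1 − (1+0.0036667)^−180) = $3,199.15.
Monthly savings = $3,307.35 − $3,199.15 = $108.20.
Break-even = $4,210.00 / $108.20 = 38.91 → 39 months.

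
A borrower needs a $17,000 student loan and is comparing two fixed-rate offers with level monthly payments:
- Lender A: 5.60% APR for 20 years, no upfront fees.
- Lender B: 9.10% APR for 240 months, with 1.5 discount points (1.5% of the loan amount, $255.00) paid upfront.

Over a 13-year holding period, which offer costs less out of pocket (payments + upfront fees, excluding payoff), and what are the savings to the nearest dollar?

Lender A: monthly rate = 5.6%/12 = 0.0046667; payment = 17,000 × 0.0046667 / (1 − (1+0.0046667)^−240) = $117.90.
Lender B: at 9.10% the monthly rate is 0.0075833, so the payment is 17,000 × 0.0075833 / (1 − 1.0075833^−240) = $154.05.
Over 156 months: Lender A costs 156 × $117.90 = $18,392.40; Lender B costs 156 × $154.05 + $255.00 = $24,286.80.
Lender A is cheaper by $24,286.80 − $18,392.40 = $5,894.40.

Lender A by $5,894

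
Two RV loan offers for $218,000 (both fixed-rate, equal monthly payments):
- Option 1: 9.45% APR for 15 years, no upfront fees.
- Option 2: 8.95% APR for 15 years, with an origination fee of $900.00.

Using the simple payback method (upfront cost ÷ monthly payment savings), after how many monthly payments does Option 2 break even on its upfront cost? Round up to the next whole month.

14 months

Option 1: monthly rate = 9.45%/12 = 0.0078750; payment = 218,000 × 0.0078750 / (1 − (1+0.0078750)^−180) = $2,269.84.
Option 2: monthly rate = 8.95%/12 = 0.0074583; payment = 218,000 × 0.0074583 / (1 − (1+0.0074583)^−180) = $2,204.62.
Monthly savings = $2,269.84 − $2,204.62 = $65.22.
Break-even = $900.00 / $65.22 = 13.80 → 14 months.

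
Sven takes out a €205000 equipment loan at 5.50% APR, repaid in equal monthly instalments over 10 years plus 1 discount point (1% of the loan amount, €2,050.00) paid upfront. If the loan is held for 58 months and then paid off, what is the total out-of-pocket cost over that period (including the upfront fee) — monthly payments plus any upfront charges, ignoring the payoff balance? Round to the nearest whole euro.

€131,088

Monthly rate = 5.5%/12 = 0.0045833; payment = 205,000 × 0.0045833 / (1 − (1+0.0045833)^−120) = €2,224.79.
Total outlay = 58 × €2,224.79 + €2,050.00 = €131,087.82.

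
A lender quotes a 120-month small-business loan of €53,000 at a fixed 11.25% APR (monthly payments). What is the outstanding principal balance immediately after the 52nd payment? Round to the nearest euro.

€36,964

With monthly rate i = 11.25%/12 = 0.0093750, the balance after k of n payments is P · [(1+i)^n − (1+i)^k] / [(1+i)^n − 1].
(1+0.0093750)^120 = 3.06411656 and (1+0.0093750)^52 = 1.62454703, so the balance is 53,000 × (3.06411656 − 1.62454703) / (3.06411656 − 1) = €36,963.60.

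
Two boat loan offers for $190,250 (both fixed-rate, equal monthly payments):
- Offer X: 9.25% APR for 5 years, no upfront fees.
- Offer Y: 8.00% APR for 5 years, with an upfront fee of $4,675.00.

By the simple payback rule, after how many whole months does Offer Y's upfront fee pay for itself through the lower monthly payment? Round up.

Offer X: at 9.25% the monthly rate is 0.0077083, so the payment is 190,250 × 0.0077083 / (1 − 1.0077083^−60) = $3,972.40.
Offer Y: monthly rate = 8%/12 = 0.0066667; payment = 190,250 × 0.0066667 / (1 − (1+0.0066667)^−60) = $3,857.58.
Monthly savings = $3,972.40 − $3,857.58 = $114.82.
Break-even = $4,675.00 / $114.82 = 40.72 → 41 months.

41 months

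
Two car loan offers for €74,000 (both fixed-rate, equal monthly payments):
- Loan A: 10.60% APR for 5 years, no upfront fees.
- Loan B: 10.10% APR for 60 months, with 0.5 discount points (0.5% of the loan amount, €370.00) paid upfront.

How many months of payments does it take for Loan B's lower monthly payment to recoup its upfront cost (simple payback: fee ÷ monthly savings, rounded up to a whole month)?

21 months

Loan A: monthly rate = 10.6%/12 = 0.0088333; payment = 74,000 × 0.0088333 / (1 − (1+0.0088333)^−60) = €1,594.22.
Loan B: at 10.10% the monthly rate is 0.0084167, so the payment is 74,000 × 0.0084167 / (1 − 1.0084167^−60) = €1,575.92.
Monthly savings = €1,594.22 − €1,575.92 = €18.30.
Break-even = €370.00 / €18.30 = 20.22 → 21 months.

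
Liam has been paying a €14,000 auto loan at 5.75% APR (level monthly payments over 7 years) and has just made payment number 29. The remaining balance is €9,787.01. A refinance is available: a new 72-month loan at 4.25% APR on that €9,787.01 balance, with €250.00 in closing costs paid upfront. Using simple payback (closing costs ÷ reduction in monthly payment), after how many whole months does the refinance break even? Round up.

Current payment = 14,000 × 5.75%/12 / (1 − (1+0.0047917)^−84) = €202.85.
Refinanced payment = 9,787.01 × 0.0035417 / (1 − (1+0.0035417)^−72) = €154.24.
Monthly savings = €202.85 − €154.24 = €48.61.
Break-even = €250.00 / €48.61 = 5.14 → 6 months.

6 months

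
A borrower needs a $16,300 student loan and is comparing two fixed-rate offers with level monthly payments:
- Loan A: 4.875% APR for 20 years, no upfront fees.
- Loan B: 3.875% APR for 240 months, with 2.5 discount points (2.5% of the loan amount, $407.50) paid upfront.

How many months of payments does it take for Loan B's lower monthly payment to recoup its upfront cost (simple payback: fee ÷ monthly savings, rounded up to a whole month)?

Loan A: monthly rate = 4.875%/12 = 0.0040625; payment = 16,300 × 0.0040625 / (1 − (1+0.0040625)^−240) = $106.45.
Loan B: monthly rate = 3.875%/12 = 0.0032292; payment = 16,300 × 0.0032292 / (1 − (1+0.0032292)^−240) = $97.70.
Monthly savings = $106.45 − $97.70 = $8.75.
Break-even = $407.50 / $8.75 = 46.57 → 47 months.

47 months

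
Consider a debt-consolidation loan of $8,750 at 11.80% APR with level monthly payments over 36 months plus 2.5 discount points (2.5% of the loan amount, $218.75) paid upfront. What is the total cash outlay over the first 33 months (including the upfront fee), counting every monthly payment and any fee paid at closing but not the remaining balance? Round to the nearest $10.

At 11.80% the monthly rate is 0.0098333, so the payment is 8,750 × 0.0098333 / (1 − 1.0098333^−36) = $289.79.
Total outlay = 33 × $289.79 + $218.75 = $9,781.82.

$9,780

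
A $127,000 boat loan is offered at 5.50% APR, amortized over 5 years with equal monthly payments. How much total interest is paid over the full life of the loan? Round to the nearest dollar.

Monthly rate = 5.5%/12 = 0.0045833; payment = 127,000 × 0.0045833 / (1 − (1+0.0045833)^−60) = $2,425.85.
Total paid = 60 × $2,425.85 = $145,551.00; interest = $145,551.00 − $127,000 = $18,551.00.

$18,551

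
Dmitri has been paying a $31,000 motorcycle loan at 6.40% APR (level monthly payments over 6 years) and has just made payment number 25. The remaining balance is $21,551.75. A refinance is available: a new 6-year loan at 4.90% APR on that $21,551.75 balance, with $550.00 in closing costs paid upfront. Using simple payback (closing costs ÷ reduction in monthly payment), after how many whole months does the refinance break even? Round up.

Current payment = 31,000 × 6.4%/12 / (1 − (1+0.0053333)^−72) = $519.63.
Refinanced payment = 21,551.75 × 0.0040833 / (1 − (1+0.0040833)^−72) = $346.09.
Monthly savings = $519.63 − $346.09 = $173.54.
Break-even = $550.00 / $173.54 = 3.17 → 4 months.

4 months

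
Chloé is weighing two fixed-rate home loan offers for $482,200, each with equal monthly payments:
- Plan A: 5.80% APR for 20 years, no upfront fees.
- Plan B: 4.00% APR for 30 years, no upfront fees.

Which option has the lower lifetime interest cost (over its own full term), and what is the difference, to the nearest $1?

Plan A: at 5.80% the monthly rate is 0.0048333, so the payment is 482,200 × 0.0048333 / (1 − 1.0048333^−240) = $3,399.23.
Total interest on Plan A = 240 × $3,399.23 − $482,200 = $333,615.20.
Plan B: monthly rate = 4%/12 = 0.0033333; payment = 482,200 × 0.0033333 / (1 − (1+0.0033333)^−360) = $2,302.10.
Total interest on Plan B = 360 × $2,302.10 − $482,200 = $346,556.00.
Plan A is lower by $12,940.80.

Plan A by $12,941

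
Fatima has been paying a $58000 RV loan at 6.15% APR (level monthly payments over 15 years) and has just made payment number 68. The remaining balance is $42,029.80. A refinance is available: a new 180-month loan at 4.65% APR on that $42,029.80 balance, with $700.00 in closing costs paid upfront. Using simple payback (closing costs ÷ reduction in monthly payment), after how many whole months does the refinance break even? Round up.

5 months

Current payment = 58,000 × 6.15%/12 / (1 − (1+0.0051250)^−180) = $494.15.
Refinanced payment = 42,029.80 × 0.0038750 / (1 − (1+0.0038750)^−180) = $324.76.
Monthly savings = $494.15 − $324.76 = $169.39.
Break-even = $700.00 / $169.39 = 4.13 → 5 months.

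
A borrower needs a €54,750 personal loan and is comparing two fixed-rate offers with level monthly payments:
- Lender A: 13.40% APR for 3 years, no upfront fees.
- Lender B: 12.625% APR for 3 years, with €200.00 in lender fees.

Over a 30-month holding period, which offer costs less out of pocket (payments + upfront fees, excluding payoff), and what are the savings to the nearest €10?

Lender A: monthly rate = 13.4%/12 = 0.0111667; payment = 54,750 × 0.0111667 / (1 − (1+0.0111667)^−36) = €1,855.31.
Lender B: monthly rate = 12.625%/12 = 0.0105208; payment = 54,750 × 0.0105208 / (1 − (1+0.0105208)^−36) = €1,834.87.
Over 30 months: Lender A costs 30 × €1,855.31 = €55,659.30; Lender B costs 30 × €1,834.87 + €200.00 = €55,246.10.
Lender B is cheaper by €55,659.30 − €55,246.10 = €413.20.

Lender B by €410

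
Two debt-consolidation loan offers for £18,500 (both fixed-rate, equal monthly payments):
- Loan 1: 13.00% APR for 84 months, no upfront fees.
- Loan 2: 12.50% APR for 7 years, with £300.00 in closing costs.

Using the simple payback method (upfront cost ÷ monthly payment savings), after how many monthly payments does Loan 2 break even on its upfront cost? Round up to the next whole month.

Loan 1: monthly rate = 13%/12 = 0.0108333; payment = 18,500 × 0.0108333 / (1 − (1+0.0108333)^−84) = £336.55.
Loan 2: monthly rate = 12.5%/12 = 0.0104167; payment = 18,500 × 0.0104167 / (1 − (1+0.0104167)^−84) = £331.54.
Monthly savings = £336.55 − £331.54 = £5.01.
Break-even = £300.00 / £5.01 = 59.88 → 60 months.

60 months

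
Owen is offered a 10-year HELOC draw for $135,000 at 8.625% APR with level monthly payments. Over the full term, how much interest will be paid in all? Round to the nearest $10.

At 8.625% the monthly rate is 0.0071875, so the payment is 135,000 × 0.0071875 / (1 − 1.0071875^−120) = $1,682.85.
Total paid = 120 × $1,682.85 = $201,942.00; interest = $201,942.00 − $135,000 = $66,942.00.

$66,940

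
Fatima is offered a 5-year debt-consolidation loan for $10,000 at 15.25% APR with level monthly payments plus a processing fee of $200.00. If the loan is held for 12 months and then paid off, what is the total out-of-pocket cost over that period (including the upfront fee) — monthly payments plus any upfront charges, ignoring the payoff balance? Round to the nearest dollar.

At 15.25% the monthly rate is 0.0127083, so the payment is 10,000 × 0.0127083 / (1 − 1.0127083^−60) = $239.21.
Total outlay = 12 × $239.21 + $200.00 = $3,070.52.

$3,071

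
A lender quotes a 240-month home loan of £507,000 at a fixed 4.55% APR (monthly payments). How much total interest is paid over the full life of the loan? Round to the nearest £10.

At 4.55% the monthly rate is 0.0037917, so the payment is 507,000 × 0.0037917 / (1 − 1.0037917^−240) = £3,221.23.
Total paid = 240 × £3,221.23 = £773,095.20; interest = £773,095.20 − £507,000 = £266,095.20.

£266,100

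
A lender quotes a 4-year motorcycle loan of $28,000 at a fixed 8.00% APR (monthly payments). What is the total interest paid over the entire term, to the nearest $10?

At 8.00% the monthly rate is 0.0066667, so the payment is 28,000 × 0.0066667 / (1 − 1.0066667^−48) = $683.56.
Total paid = 48 × $683.56 = $32,810.88; interest = $32,810.88 − $28,000 = $4,810.88.

$4,810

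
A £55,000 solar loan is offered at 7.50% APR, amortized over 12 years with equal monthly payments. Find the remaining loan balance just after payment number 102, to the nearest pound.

£21,381

With monthly rate i = 7.5%/12 = 0.0062500, the balance after k of n payments is P · [(1+i)^n − (1+i)^k] / [(1+i)^n − 1].
(1+0.0062500)^144 = 2.45272380 and (1+0.0062500)^102 = 1.88799624, so the balance is 55,000 × (2.45272380 − 1.88799624) / (2.45272380 − 1) = £21,380.54.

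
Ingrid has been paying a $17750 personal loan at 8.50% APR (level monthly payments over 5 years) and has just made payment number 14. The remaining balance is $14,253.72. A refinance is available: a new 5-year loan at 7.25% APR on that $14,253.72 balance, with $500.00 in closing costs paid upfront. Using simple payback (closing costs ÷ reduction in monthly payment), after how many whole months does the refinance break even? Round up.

Current payment = 17,750 × 8.5%/12 / (1 − (1+0.0070833)^−60) = $364.17.
Refinanced payment = 14,253.72 × 0.0060417 / (1 − (1+0.0060417)^−60) = $283.92.
Monthly savings = $364.17 − $283.92 = $80.25.
Break-even = $500.00 / $80.25 = 6.23 → 7 months.

7 months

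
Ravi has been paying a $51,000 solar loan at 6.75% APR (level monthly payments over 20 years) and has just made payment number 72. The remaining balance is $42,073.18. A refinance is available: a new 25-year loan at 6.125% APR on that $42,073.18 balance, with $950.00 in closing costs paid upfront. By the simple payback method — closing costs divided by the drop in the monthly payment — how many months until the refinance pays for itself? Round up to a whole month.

Current payment = 51,000 × 6.75%/12 / (1 − (1+0.0056250)^−240) = $387.79.
Refinanced payment = 42,073.18 × 0.0051042 / (1 − (1+0.0051042)^−300) = $274.30.
Monthly savings = $387.79 − $274.30 = $113.49.
Break-even = $950.00 / $113.49 = 8.37 → 9 months.

9 months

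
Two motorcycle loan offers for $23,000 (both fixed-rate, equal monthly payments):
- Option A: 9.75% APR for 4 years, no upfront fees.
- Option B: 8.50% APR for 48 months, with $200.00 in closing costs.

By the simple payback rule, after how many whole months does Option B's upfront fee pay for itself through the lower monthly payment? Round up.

15 months

Option A: at 9.75% the monthly rate is 0.0081250, so the payment is 23,000 × 0.0081250 / (1 − 1.0081250^−48) = $580.58.
Option B: at 8.50% the monthly rate is 0.0070833, so the payment is 23,000 × 0.0070833 / (1 − 1.0070833^−48) = $566.91.
Monthly savings = $580.58 − $566.91 = $13.67.
Break-even = $200.00 / $13.67 = 14.63 → 15 months.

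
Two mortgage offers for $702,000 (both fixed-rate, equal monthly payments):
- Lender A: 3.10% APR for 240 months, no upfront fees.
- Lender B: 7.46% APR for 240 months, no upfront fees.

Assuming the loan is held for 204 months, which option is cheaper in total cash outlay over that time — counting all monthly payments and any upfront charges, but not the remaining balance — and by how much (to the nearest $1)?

Lender A: at 3.10% the monthly rate is 0.0025833, so the payment is 702,000 × 0.0025833 / (1 − 1.0025833^−240) = $3,928.51.
Lender B: monthly rate = 7.46%/12 = 0.0062167; payment = 702,000 × 0.0062167 / (1 − (1+0.0062167)^−240) = $5,638.11.
Over 204 months: Lender A costs 204 × $3,928.51 = $801,416.04; Lender B costs 204 × $5,638.11 = $1,150,174.44.
Lender A is cheaper by $1,150,174.44 − $801,416.04 = $348,758.40.

Lender A by $348,758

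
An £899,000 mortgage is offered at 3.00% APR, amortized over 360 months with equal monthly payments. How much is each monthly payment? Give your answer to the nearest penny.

At 3.00% the monthly rate is 0.0025000, so the payment is 899,000 × 0.0025000 / (1 − 1.0025000^−360) = £3,790.22.

£3,790.22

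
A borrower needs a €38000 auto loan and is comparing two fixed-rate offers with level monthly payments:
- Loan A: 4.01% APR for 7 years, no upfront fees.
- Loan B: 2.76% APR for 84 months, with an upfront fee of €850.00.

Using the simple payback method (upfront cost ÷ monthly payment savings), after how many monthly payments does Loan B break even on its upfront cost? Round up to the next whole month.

40 months

Loan A: at 4.01% the monthly rate is 0.0033417, so the payment is 38,000 × 0.0033417 / (1 − 1.0033417^−84) = €519.59.
Loan B: at 2.76% the monthly rate is 0.0023000, so the payment is 38,000 × 0.0023000 / (1 − 1.0023000^−84) = €498.01.
Monthly savings = €519.59 − €498.01 = €21.58.
Break-even = €850.00 / €21.58 = 39.39 → 40 months.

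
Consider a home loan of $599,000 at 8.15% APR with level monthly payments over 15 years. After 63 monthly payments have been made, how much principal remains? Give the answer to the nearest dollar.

$465,255

With monthly rate i = 8.15%/12 = 0.0067917, the balance after k of n payments is P · [(1+i)^n − (1+i)^k] / [(1+i)^n − 1].
(1+0.0067917)^180 = 3.38166197 and (1+0.0067917)^63 = 1.53177708, so the balance is 599,000 × (3.38166197 − 1.53177708) / (3.38166197 − 1) = $465,255.38.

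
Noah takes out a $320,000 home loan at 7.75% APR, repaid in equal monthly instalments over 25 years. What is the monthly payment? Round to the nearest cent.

$2,417.05

Monthly rate = 7.75%/12 = 0.0064583; payment = 320,000 × 0.0064583 / (1 − (1+0.0064583)^−300) = $2,417.05.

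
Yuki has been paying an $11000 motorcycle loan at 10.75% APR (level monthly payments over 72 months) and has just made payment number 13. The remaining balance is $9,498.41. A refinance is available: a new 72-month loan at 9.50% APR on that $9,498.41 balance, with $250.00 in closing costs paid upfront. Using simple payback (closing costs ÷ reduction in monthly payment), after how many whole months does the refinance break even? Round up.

Current payment = 11,000 × 10.75%/12 / (1 − (1+0.0089583)^−72) = $207.97.
Refinanced payment = 9,498.41 × 0.0079167 / (1 − (1+0.0079167)^−72) = $173.58.
Monthly savings = $207.97 − $173.58 = $34.39.
Break-even = $250.00 / $34.39 = 7.27 → 8 months.

8 months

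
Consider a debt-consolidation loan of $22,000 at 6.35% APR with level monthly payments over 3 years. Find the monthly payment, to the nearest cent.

$672.78

At 6.35% the monthly rate is 0.0052917, so the payment is 22,000 × 0.0052917 / (1 − 1.0052917^−36) = $672.78.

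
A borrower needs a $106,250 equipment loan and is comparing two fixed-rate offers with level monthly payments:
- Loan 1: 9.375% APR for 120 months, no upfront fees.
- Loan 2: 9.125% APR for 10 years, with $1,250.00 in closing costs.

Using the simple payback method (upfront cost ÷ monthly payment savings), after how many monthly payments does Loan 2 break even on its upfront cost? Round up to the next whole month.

87 months

Loan 1: monthly rate = 9.375%/12 = 0.0078125; payment = 106,250 × 0.0078125 / (1 − (1+0.0078125)^−120) = $1,367.59.
Loan 2: monthly rate = 9.125%/12 = 0.0076042; payment = 106,250 × 0.0076042 / (1 − (1+0.0076042)^−120) = $1,353.13.
Monthly savings = $1,367.59 − $1,353.13 = $14.46.
Break-even = $1,250.00 / $14.46 = 86.45 → 87 months.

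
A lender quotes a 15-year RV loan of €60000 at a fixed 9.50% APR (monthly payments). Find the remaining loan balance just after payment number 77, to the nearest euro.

€44,012

With monthly rate i = 9.5%/12 = 0.0079167, the balance after k of n payments is P · [(1+i)^n − (1+i)^k] / [(1+i)^n − 1].
(1+0.0079167)^180 = 4.13459330 and (1+0.0079167)^77 = 1.83525431, so the balance is 60,000 × (4.13459330 − 1.83525431) / (4.13459330 − 1) = €44,012.20.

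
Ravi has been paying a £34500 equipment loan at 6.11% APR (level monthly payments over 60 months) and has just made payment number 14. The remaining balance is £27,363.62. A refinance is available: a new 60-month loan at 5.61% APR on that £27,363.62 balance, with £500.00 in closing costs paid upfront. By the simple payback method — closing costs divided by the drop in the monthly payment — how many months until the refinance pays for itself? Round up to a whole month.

Current payment = 34,500 × 6.11%/12 / (1 − (1+0.0050917)^−60) = £668.75.
Refinanced payment = 27,363.62 × 0.0046750 / (1 − (1+0.0046750)^−60) = £524.07.
Monthly savings = £668.75 − £524.07 = £144.68.
Break-even = £500.00 / £144.68 = 3.46 → 4 months.

4 months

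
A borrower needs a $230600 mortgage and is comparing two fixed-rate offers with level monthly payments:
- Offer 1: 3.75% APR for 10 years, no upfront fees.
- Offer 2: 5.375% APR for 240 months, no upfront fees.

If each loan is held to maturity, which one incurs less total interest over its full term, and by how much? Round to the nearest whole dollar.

Offer 1 by $99,918

Offer 1: monthly rate = 3.75%/12 = 0.0031250; payment = 230,600 × 0.0031250 / (1 − (1+0.0031250)^−120) = $2,307.41.
Total interest on Offer 1 = 120 × $2,307.41 − $230,600 = $46,289.20.
Offer 2: monthly rate = 5.375%/12 = 0.0044792; payment = 230,600 × 0.0044792 / (1 − (1+0.0044792)^−240) = $1,570.03.
Total interest on Offer 2 = 240 × $1,570.03 − $230,600 = $146,207.20.
Offer 1 is lower by $99,918.00.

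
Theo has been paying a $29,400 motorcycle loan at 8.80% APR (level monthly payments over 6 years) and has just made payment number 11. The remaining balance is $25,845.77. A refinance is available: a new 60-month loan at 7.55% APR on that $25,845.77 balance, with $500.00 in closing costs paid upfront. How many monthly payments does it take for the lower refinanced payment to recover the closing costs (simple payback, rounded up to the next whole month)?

Current payment = 29,400 × 8.8%/12 / (1 − (1+0.0073333)^−72) = $527.04.
Refinanced payment = 25,845.77 × 0.0062917 / (1 − (1+0.0062917)^−60) = $518.51.
Monthly savings = $527.04 − $518.51 = $8.53.
Break-even = $500.00 / $8.53 = 58.62 → 59 months.

59 months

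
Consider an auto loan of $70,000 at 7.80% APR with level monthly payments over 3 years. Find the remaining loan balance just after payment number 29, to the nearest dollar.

$14,919

With monthly rate i = 7.8%/12 = 0.0065000, the balance after k of n payments is P · [(1+i)^n − (1+i)^k] / [(1+i)^n − 1].
(1+0.0065000)^36 = 1.26268800 and (1+0.0065000)^29 = 1.20670079, so the balance is 70,000 × (1.26268800 − 1.20670079) / (1.26268800 − 1) = $14,919.24.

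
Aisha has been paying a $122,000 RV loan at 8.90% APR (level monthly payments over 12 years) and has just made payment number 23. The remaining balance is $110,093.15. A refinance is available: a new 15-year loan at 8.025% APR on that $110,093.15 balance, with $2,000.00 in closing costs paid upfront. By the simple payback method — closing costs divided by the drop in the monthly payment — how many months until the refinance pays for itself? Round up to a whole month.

Current payment = 122,000 × 8.9%/12 / (1 − (1+0.0074167)^−144) = $1,381.54.
Refinanced payment = 110,093.15 × 0.0066875 / (1 − (1+0.0066875)^−180) = $1,053.70.
Monthly savings = $1,381.54 − $1,053.70 = $327.84.
Break-even = $2,000.00 / $327.84 = 6.10 → 7 months.

7 months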